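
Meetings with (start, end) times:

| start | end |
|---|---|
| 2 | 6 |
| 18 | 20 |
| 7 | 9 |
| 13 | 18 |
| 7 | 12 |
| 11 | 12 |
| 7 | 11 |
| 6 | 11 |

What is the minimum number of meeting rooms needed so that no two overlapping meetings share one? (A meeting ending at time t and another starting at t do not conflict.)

4

starts: [2, 6, 7, 7, 7, 11, 13, 18]
ends:   [6, 9, 11, 11, 12, 12, 18, 20]
s2→1 e6→0 s6→1 s7→2 s7→3 s7→4  — peak 4.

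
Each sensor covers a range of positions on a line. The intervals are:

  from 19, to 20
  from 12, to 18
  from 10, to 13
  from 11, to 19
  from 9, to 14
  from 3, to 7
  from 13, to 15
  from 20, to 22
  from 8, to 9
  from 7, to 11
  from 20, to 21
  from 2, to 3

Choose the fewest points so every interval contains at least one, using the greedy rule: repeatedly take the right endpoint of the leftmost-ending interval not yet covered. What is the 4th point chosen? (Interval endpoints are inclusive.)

Sorted: [2,3] [3,7] [8,9] [7,11] [10,13] [9,14] [13,15] [12,18] [11,19] [19,20] [20,21] [20,22]
{[2,3],[3,7]} hit by 3; {[8,9],[7,11]} hit by 9; {[10,13],[9,14],[13,15],[12,18],[11,19]} hit by 13; {[19,20],[20,21],[20,22]} hit by 20.
Points: 3, 9, 13, 20 (4 total).

20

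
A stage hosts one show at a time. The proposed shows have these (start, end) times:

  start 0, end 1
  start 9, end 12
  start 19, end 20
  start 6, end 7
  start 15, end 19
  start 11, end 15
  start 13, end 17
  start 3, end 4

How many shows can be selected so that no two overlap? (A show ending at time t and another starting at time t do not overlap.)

6

Order by finish time; keep every interval that doesn't clash with the previous kept one.
Sorted by end: (0,1)  (3,4)  (6,7)  (9,12)  (11,15)  (13,17)  (15,19)  (19,20)
take (0,1); take (3,4); take (6,7); take (9,12); take (13,17); take (19,20).
Selected 6 shows.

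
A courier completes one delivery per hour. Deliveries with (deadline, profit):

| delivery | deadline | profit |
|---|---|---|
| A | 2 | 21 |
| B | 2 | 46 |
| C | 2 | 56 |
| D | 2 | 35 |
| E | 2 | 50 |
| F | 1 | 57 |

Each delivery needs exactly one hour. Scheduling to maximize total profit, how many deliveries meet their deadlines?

Sort by profit descending; place each in the latest free slot ≤ its deadline.
Profit order: F=57 C=56 E=50 B=46 D=35 A=21
Assign: F→slot 1, C→slot 2, E skipped, B skipped, D skipped, A skipped.
Slots: [1:F] [2:C]
2 of 6 scheduled.

2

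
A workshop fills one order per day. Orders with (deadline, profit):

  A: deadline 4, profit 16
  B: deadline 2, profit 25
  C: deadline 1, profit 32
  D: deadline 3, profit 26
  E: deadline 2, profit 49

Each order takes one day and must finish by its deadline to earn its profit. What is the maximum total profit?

By profit: E(d2,49), C(d1,32), D(d3,26), B(d2,25), A(d4,16)
E→slot 2; C→slot 1; D→slot 3; B skipped; A→slot 4.
Profit = 32 + 49 + 26 + 16 = 123

123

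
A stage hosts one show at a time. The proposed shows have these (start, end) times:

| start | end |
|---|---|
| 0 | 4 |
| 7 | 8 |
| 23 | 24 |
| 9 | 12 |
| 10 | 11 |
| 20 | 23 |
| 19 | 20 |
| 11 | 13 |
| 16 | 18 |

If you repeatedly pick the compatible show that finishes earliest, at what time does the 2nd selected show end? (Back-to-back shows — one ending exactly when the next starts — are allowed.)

By end time: (0,4), (7,8), (10,11), (9,12), (11,13), (16,18), (19,20), (20,23), (23,24).
Pick (0,4); next start ≥ 4 → (7,8); next start ≥ 8 → (10,11); next start ≥ 11 → (11,13); next start ≥ 13 → (16,18); next start ≥ 18 → (19,20); next start ≥ 20 → (20,23); next start ≥ 23 → (23,24).
Selected: (0,4) (7,8) (10,11) (11,13) (16,18) (19,20) (20,23) (23,24)

8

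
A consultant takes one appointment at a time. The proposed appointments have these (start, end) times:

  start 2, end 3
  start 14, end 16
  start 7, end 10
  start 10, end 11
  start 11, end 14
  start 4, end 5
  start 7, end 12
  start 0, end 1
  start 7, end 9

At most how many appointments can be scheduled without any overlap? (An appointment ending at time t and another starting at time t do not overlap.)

Sort by end time and greedily take each interval whose start is ≥ the last chosen end.
By end time: (0,1), (2,3), (4,5), (7,9), (7,10), (10,11), (7,12), (11,14), (14,16).
Pick (0,1); next start ≥ 1 → (2,3); next start ≥ 3 → (4,5); next start ≥ 5 → (7,9); next start ≥ 9 → (10,11); next start ≥ 11 → (11,14); next start ≥ 14 → (14,16).
Selected 7 appointments.

7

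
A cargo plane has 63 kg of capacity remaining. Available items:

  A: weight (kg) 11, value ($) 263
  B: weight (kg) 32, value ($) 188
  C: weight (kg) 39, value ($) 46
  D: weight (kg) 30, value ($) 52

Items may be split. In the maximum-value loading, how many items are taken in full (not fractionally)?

Sort by value per unit weight and fill in that order.
Order: A (263/11=23.91) > B (188/32=5.88) > D (52/30=1.73) > C (46/39=1.18)
Fill: take A (11 @ 263) → take B (32 @ 188) → take 20/30 of D → 34.67; 63/63 used.
2 item(s) taken whole; one partial (take 20/30 of D).

2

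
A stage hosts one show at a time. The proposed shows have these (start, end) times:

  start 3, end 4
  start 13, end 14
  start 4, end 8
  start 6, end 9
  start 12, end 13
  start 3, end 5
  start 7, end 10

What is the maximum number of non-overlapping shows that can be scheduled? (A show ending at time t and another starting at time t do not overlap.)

4

Sort by end time and greedily take each interval whose start is ≥ the last chosen end.
By end time: (3,4), (3,5), (4,8), (6,9), (7,10), (12,13), (13,14).
Pick (3,4); next start ≥ 4 → (4,8); next start ≥ 8 → (12,13); next start ≥ 13 → (13,14).
Selected 4 shows.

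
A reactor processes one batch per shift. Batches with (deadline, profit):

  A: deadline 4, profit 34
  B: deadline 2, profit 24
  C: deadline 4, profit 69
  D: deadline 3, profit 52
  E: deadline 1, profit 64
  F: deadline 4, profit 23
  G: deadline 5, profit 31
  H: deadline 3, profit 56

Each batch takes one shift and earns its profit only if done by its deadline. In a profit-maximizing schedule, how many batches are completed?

5

Profit order: C=69 E=64 H=56 D=52 A=34 G=31 B=24 F=23
Assign: C→slot 4, E→slot 1, H→slot 3, D→slot 2, A skipped, G→slot 5, B skipped, F skipped.
Slots: [1:E] [2:D] [3:H] [4:C] [5:G]
5 of 8 scheduled.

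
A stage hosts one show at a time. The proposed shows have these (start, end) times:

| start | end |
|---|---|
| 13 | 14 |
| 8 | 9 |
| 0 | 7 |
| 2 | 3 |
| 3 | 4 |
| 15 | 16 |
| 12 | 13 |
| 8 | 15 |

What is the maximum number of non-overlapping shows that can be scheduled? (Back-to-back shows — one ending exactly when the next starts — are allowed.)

Order by finish time; keep every interval that doesn't clash with the previous kept one.
By end time: (2,3), (3,4), (0,7), (8,9), (12,13), (13,14), (8,15), (15,16).
Pick (2,3); next start ≥ 3 → (3,4); next start ≥ 4 → (8,9); next start ≥ 9 → (12,13); next start ≥ 13 → (13,14); next start ≥ 14 → (15,16).
Selected 6 shows.

6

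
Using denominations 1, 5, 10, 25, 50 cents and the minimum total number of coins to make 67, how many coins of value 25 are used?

0

Greedy: take as many of the largest coin as possible, then repeat with the remainder.
67 = 1×50 + 1×10 + 1×5 + 2×1
Count of 25: 0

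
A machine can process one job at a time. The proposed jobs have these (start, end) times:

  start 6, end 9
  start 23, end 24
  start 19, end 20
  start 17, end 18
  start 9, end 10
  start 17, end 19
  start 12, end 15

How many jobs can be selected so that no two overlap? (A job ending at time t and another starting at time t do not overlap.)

Sort by end time and greedily take each interval whose start is ≥ the last chosen end.
By end time: (6,9), (9,10), (12,15), (17,18), (17,19), (19,20), (23,24).
Pick (6,9); next start ≥ 9 → (9,10); next start ≥ 10 → (12,15); next start ≥ 15 → (17,18); next start ≥ 18 → (19,20); next start ≥ 20 → (23,24).
Selected 6 jobs.

6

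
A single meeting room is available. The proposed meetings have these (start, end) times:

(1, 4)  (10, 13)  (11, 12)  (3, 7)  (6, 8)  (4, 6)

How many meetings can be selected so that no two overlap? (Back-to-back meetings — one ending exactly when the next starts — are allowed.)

Greedy by earliest finish: after sorting by end time, pick each interval compatible with the last pick.
By end time: (1,4), (4,6), (3,7), (6,8), (11,12), (10,13).
Pick (1,4); next start ≥ 4 → (4,6); next start ≥ 6 → (6,8); next start ≥ 8 → (11,12).
Selected 4 meetings.

4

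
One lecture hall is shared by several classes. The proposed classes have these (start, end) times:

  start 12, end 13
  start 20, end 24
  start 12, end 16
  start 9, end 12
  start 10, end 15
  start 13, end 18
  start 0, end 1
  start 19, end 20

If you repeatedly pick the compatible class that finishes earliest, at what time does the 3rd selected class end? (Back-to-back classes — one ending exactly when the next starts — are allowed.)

Order by finish time; keep every interval that doesn't clash with the previous kept one.
By end time: (0,1), (9,12), (12,13), (10,15), (12,16), (13,18), (19,20), (20,24).
Pick (0,1); next start ≥ 1 → (9,12); next start ≥ 12 → (12,13); next start ≥ 13 → (13,18); next start ≥ 18 → (19,20); next start ≥ 20 → (20,24).
Selected: (0,1) (9,12) (12,13) (13,18) (19,20) (20,24)

13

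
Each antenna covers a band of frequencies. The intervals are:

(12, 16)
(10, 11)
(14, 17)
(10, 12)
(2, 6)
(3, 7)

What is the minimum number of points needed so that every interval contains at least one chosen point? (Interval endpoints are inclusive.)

3

Sort by right endpoint; whenever an interval is uncovered, place a point at its right end.
By right end: [2,6]  [3,7]  [10,11]  [10,12]  [12,16]  [14,17]
[2,6] uncovered → point at 6; [10,11] uncovered → point at 11; [12,16] uncovered → point at 16.
Points: 6, 11, 16 (3 total).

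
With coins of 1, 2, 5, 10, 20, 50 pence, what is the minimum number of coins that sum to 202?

5

Use the largest denomination that fits, subtract, and repeat.
202 − 4×50→2 − 1×2→0
Total coins = 4 + 1 = 5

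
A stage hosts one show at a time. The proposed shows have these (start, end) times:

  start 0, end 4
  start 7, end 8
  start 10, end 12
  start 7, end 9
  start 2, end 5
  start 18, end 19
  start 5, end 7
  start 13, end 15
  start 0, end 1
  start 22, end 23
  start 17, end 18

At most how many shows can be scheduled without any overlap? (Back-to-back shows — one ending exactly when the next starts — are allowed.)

9

Sort by end time and greedily take each interval whose start is ≥ the last chosen end.
By end time: (0,1), (0,4), (2,5), (5,7), (7,8), (7,9), (10,12), (13,15), (17,18), (18,19), (22,23).
Pick (0,1); next start ≥ 1 → (2,5); next start ≥ 5 → (5,7); next start ≥ 7 → (7,8); next start ≥ 8 → (10,12); next start ≥ 12 → (13,15); next start ≥ 15 → (17,18); next start ≥ 18 → (18,19); next start ≥ 19 → (22,23).
Selected 9 shows.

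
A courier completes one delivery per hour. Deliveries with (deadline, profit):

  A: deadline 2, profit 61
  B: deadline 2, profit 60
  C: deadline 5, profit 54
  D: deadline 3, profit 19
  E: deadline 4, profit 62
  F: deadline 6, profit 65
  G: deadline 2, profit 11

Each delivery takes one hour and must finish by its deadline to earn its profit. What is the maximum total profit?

321

Take jobs in profit order; each goes to the latest open slot no later than its deadline.
Profit order: F=65 E=62 A=61 B=60 C=54 D=19 G=11
Assign: F→slot 6, E→slot 4, A→slot 2, B→slot 1, C→slot 5, D→slot 3, G skipped.
Slots: [1:B] [2:A] [3:D] [4:E] [5:C] [6:F]
Profit = 60 + 61 + 19 + 62 + 54 + 65 = 321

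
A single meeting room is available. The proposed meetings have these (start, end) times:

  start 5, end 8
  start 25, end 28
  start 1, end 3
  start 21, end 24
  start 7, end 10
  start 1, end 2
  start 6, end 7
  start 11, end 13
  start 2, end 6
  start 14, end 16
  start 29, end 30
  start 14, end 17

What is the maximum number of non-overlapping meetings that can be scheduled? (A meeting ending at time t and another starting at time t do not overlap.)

9

Sorted by end: (1,2)  (1,3)  (2,6)  (6,7)  (5,8)  (7,10)  (11,13)  (14,16)  (14,17)  (21,24)  (25,28)  (29,30)
take (1,2); skip (1,3); take (2,6); take (6,7); skip (5,8); take (7,10); take (11,13); take (14,16); take (21,24); take (25,28); take (29,30).
Selected 9 meetings.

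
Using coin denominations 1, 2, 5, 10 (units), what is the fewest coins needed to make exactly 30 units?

3

30 = 3×10
Total coins = 3 = 3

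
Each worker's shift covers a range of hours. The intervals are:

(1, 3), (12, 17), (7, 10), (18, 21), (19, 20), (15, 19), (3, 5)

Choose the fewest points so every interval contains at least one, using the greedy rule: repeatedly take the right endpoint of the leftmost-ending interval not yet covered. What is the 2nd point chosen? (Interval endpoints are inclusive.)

Process intervals by earliest right end; each time one isn't hit yet, stab at its right endpoint.
Sorted: [1,3] [3,5] [7,10] [12,17] [15,19] [19,20] [18,21]
{[1,3],[3,5]} hit by 3; {[7,10]} hit by 10; {[12,17],[15,19]} hit by 17; {[19,20],[18,21]} hit by 20.
Points: 3, 10, 17, 20 (4 total).

10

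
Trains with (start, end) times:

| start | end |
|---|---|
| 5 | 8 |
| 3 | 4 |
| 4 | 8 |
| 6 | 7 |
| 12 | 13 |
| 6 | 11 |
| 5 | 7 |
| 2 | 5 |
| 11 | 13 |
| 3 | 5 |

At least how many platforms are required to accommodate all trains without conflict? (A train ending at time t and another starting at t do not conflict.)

5

Count concurrent intervals with a sweep; the peak is the room count.
Events (time:±→running): 2:+→1 3:+→2 3:+→3 4:-→2 4:+→3 5:-→2 5:-→1 5:+→2 5:+→3 6:+→4 6:+→5 … peak 5.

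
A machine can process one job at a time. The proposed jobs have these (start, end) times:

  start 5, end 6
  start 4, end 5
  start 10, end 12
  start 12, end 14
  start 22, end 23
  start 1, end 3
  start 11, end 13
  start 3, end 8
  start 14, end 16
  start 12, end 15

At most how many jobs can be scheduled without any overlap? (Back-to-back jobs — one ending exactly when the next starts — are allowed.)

7

By end time: (1,3), (4,5), (5,6), (3,8), (10,12), (11,13), (12,14), (12,15), (14,16), (22,23).
Pick (1,3); next start ≥ 3 → (4,5); next start ≥ 5 → (5,6); next start ≥ 6 → (10,12); next start ≥ 12 → (12,14); next start ≥ 14 → (14,16); next start ≥ 16 → (22,23).
Selected 7 jobs.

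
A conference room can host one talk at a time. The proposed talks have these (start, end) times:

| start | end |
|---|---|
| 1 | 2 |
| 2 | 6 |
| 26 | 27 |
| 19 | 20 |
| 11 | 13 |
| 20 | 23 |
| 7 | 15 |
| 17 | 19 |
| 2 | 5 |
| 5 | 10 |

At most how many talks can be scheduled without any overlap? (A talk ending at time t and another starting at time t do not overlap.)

By end time: (1,2), (2,5), (2,6), (5,10), (11,13), (7,15), (17,19), (19,20), (20,23), (26,27).
Pick (1,2); next start ≥ 2 → (2,5); next start ≥ 5 → (5,10); next start ≥ 10 → (11,13); next start ≥ 13 → (17,19); next start ≥ 19 → (19,20); next start ≥ 20 → (20,23); next start ≥ 23 → (26,27).
Selected 8 talks.

8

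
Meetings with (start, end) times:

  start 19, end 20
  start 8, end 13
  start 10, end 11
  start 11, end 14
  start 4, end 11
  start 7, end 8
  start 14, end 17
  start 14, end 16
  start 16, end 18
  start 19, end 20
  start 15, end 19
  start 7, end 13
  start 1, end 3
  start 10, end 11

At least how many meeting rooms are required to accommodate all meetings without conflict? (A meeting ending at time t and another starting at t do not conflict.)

starts: [1, 4, 7, 7, 8, 10, 10, 11, 14, 14, 15, 16, 19, 19]
ends:   [3, 8, 11, 11, 11, 13, 13, 14, 16, 17, 18, 19, 20, 20]
s1→1 e3→0 s4→1 s7→2 s7→3 e8→2 s8→3 s10→4 s10→5  — peak 5.

5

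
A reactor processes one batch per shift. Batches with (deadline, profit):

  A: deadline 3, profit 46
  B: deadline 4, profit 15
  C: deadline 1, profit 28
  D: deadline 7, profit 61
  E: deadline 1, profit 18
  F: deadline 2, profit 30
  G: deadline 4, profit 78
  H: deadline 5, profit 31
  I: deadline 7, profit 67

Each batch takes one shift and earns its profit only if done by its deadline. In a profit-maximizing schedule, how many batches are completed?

7

Take jobs in profit order; each goes to the latest open slot no later than its deadline.
By profit: G(d4,78), I(d7,67), D(d7,61), A(d3,46), H(d5,31), F(d2,30), C(d1,28), E(d1,18), B(d4,15)
G→slot 4; I→slot 7; D→slot 6; A→slot 3; H→slot 5; F→slot 2; C→slot 1; E skipped; B skipped.
7 of 9 scheduled.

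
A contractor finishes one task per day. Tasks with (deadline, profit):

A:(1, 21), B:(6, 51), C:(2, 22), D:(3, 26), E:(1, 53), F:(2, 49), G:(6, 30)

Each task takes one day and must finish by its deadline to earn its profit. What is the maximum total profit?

Sort by profit descending; place each in the latest free slot ≤ its deadline.
By profit: E(d1,53), B(d6,51), F(d2,49), G(d6,30), D(d3,26), C(d2,22), A(d1,21)
E→slot 1; B→slot 6; F→slot 2; G→slot 5; D→slot 3; C skipped; A skipped.
Profit = 53 + 49 + 26 + 30 + 51 = 209

209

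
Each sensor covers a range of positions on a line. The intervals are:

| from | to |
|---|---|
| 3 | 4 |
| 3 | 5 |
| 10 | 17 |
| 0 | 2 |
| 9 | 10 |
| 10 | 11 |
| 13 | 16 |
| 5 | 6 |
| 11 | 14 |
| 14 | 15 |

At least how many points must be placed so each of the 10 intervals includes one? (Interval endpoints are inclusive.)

Process intervals by earliest right end; each time one isn't hit yet, stab at its right endpoint.
Sorted: [0,2] [3,4] [3,5] [5,6] [9,10] [10,11] [11,14] [14,15] [13,16] [10,17]
{[0,2]} hit by 2; {[3,4],[3,5]} hit by 4; {[5,6]} hit by 6; {[9,10],[10,11]} hit by 10; {[11,14],[14,15],[13,16],[10,17]} hit by 14.
Points: 2, 4, 6, 10, 14 (5 total).

5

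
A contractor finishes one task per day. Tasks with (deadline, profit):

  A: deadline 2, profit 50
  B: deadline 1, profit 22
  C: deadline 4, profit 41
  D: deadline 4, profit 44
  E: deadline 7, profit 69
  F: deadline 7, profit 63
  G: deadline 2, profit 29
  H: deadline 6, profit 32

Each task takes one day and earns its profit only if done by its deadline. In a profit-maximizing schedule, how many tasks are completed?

Profit order: E=69 F=63 A=50 D=44 C=41 H=32 G=29 B=22
Assign: E→slot 7, F→slot 6, A→slot 2, D→slot 4, C→slot 3, H→slot 5, G→slot 1, B skipped.
Slots: [1:G] [2:A] [3:C] [4:D] [5:H] [6:F] [7:E]
7 of 8 scheduled.

7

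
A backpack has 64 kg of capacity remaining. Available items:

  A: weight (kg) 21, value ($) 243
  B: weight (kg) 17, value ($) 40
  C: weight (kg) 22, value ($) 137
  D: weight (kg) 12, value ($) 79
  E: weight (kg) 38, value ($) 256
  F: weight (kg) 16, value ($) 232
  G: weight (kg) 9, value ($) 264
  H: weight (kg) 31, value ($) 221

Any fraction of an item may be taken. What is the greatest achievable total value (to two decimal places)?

Sort by value per unit weight and fill in that order.
Ratios (sorted): G 29.33, F 14.50, A 11.57, H 7.13, E 6.74, D 6.58, C 6.23, B 2.35
take G (9 @ 264); take F (16 @ 232); take A (21 @ 243); take 18/31 of H → 128.32. Capacity used 64/64.
Total value = 867.32

867.32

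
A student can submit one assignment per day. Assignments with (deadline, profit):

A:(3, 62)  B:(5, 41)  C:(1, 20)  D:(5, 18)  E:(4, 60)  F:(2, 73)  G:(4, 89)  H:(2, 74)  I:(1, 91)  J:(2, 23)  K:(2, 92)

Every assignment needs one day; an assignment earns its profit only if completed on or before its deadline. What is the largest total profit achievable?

375

Sort by profit descending; place each in the latest free slot ≤ its deadline.
By profit: K(d2,92), I(d1,91), G(d4,89), H(d2,74), F(d2,73), A(d3,62), E(d4,60), B(d5,41), J(d2,23), C(d1,20), D(d5,18)
K→slot 2; I→slot 1; G→slot 4; H skipped; F skipped; A→slot 3; E skipped; B→slot 5; J skipped; C skipped; D skipped.
Profit = 91 + 92 + 62 + 89 + 41 = 375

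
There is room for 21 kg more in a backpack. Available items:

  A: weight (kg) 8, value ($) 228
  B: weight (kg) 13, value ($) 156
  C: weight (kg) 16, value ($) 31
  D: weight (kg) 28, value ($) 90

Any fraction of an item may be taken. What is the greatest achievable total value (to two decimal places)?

Greedy by value/weight ratio, highest first.
Ratios (sorted): A 28.50, B 12.00, D 3.21, C 1.94
take A (8 @ 228); take B (13 @ 156). Capacity used 21/21.
Total value = 384.00

384.00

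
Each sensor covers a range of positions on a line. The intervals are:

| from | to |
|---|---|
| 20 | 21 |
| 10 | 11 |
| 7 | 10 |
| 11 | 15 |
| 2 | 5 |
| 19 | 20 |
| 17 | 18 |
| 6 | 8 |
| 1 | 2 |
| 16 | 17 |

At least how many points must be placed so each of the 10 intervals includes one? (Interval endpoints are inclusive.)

Sort by right endpoint; whenever an interval is uncovered, place a point at its right end.
Sorted: [1,2] [2,5] [6,8] [7,10] [10,11] [11,15] [16,17] [17,18] [19,20] [20,21]
{[1,2],[2,5]} hit by 2; {[6,8],[7,10]} hit by 8; {[10,11],[11,15]} hit by 11; {[16,17],[17,18]} hit by 17; {[19,20],[20,21]} hit by 20.
Points: 2, 8, 11, 17, 20 (5 total).

5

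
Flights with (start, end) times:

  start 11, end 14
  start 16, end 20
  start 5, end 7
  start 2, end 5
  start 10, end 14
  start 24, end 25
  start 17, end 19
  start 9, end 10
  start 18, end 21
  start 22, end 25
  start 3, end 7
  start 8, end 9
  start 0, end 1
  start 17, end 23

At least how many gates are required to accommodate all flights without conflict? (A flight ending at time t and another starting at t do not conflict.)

The answer is the maximum number of intervals overlapping at any instant.
starts: [0, 2, 3, 5, 8, 9, 10, 11, 16, 17, 17, 18, 22, 24]
ends:   [1, 5, 7, 7, 9, 10, 14, 14, 19, 20, 21, 23, 25, 25]
s0→1 e1→0 s2→1 s3→2 e5→1 s5→2 e7→1 e7→0 s8→1 e9→0 s9→1 e10→0 s10→1 s11→2 e14→1 e14→0 s16→1 s17→2 s17→3 s18→4  — peak 4.

4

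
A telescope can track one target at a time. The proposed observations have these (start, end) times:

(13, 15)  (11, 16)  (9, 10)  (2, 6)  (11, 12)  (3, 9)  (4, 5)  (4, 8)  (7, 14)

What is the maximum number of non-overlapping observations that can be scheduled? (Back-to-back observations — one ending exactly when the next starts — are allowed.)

4

Order by finish time; keep every interval that doesn't clash with the previous kept one.
Sorted by end: (4,5)  (2,6)  (4,8)  (3,9)  (9,10)  (11,12)  (7,14)  (13,15)  (11,16)
take (4,5); skip (2,6); take (9,10); take (11,12); skip (7,14); take (13,15).
Selected 4 observations.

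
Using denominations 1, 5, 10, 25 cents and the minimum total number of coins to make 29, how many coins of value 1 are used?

29 − 1×25→4 − 4×1→0
Count of 1: 4

4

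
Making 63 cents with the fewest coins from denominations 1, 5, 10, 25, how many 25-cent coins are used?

2

63 = 2×25 + 1×10 + 3×1
Count of 25: 2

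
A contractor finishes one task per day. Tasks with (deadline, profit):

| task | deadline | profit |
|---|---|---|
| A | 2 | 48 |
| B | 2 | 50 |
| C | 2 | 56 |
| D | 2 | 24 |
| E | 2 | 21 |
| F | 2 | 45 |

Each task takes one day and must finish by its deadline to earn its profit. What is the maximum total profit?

106

Take jobs in profit order; each goes to the latest open slot no later than its deadline.
By profit: C(d2,56), B(d2,50), A(d2,48), F(d2,45), D(d2,24), E(d2,21)
C→slot 2; B→slot 1; A skipped; F skipped; D skipped; E skipped.
Profit = 50 + 56 = 106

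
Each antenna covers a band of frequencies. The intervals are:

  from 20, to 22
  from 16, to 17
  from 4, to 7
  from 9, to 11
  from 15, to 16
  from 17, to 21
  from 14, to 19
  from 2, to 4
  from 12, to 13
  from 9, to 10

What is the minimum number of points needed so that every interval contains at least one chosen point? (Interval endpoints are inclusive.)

Process intervals by earliest right end; each time one isn't hit yet, stab at its right endpoint.
By right end: [2,4]  [4,7]  [9,10]  [9,11]  [12,13]  [15,16]  [16,17]  [14,19]  [17,21]  [20,22]
[2,4] uncovered → point at 4; [9,10] uncovered → point at 10; [12,13] uncovered → point at 13; [15,16] uncovered → point at 16; [17,21] uncovered → point at 21.
Points: 4, 10, 13, 16, 21 (5 total).

5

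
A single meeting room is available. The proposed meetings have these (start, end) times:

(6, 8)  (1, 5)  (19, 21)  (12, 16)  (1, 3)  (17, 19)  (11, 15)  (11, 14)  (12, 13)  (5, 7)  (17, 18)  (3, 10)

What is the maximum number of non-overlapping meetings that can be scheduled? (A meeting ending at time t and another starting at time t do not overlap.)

5

Sort by end time and greedily take each interval whose start is ≥ the last chosen end.
Sorted by end: (1,3)  (1,5)  (5,7)  (6,8)  (3,10)  (12,13)  (11,14)  (11,15)  (12,16)  (17,18)  (17,19)  (19,21)
take (1,3); take (5,7); skip (6,8); take (12,13); skip (11,14); skip (11,15); take (17,18); take (19,21).
Selected 5 meetings.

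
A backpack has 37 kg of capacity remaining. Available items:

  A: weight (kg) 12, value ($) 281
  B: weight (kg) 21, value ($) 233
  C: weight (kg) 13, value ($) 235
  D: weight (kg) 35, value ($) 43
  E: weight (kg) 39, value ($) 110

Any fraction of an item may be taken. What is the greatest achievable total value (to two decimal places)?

649.14

Sort by value per unit weight and fill in that order.
Order: A (281/12=23.42) > C (235/13=18.08) > B (233/21=11.10) > E (110/39=2.82) > D (43/35=1.23)
Fill: take A (12 @ 281) → take C (13 @ 235) → take 12/21 of B → 133.14; 37/37 used.
Total value = 649.14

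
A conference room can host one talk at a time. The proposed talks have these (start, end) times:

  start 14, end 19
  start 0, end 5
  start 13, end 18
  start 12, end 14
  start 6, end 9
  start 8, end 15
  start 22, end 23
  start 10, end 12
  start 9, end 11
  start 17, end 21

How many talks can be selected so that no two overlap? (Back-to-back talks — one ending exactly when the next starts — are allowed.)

6

Order by finish time; keep every interval that doesn't clash with the previous kept one.
Sorted by end: (0,5)  (6,9)  (9,11)  (10,12)  (12,14)  (8,15)  (13,18)  (14,19)  (17,21)  (22,23)
take (0,5); take (6,9); take (9,11); skip (10,12); take (12,14); skip (8,15); take (14,19); skip (17,21); take (22,23).
Selected 6 talks.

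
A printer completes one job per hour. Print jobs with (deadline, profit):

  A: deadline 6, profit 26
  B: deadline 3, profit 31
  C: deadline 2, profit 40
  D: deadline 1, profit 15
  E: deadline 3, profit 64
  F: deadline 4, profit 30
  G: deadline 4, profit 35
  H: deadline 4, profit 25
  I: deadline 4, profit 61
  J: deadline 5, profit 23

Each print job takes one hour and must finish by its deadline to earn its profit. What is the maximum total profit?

Profit order: E=64 I=61 C=40 G=35 B=31 F=30 A=26 H=25 J=23 D=15
Assign: E→slot 3, I→slot 4, C→slot 2, G→slot 1, B skipped, F skipped, A→slot 6, H skipped, J→slot 5, D skipped.
Slots: [1:G] [2:C] [3:E] [4:I] [5:J] [6:A]
Profit = 35 + 40 + 64 + 61 + 23 + 26 = 249

249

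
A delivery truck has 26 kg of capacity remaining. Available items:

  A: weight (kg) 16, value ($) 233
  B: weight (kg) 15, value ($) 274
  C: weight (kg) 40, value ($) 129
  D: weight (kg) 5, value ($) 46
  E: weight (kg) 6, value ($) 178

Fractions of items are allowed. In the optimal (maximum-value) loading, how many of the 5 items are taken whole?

2

Order: E (178/6=29.67) > B (274/15=18.27) > A (233/16=14.56) > D (46/5=9.20) > C (129/40=3.23)
Fill: take E (6 @ 178) → take B (15 @ 274) → take 5/16 of A → 72.81; 26/26 used.
2 item(s) taken whole; one partial (take 5/16 of A).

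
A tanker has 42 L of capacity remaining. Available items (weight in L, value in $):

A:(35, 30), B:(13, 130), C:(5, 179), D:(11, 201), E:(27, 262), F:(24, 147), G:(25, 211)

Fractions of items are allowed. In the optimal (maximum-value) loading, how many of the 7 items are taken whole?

3

Greedy by value/weight ratio, highest first.
Order: C (179/5=35.80) > D (201/11=18.27) > B (130/13=10.00) > E (262/27=9.70) > G (211/25=8.44) > F (147/24=6.12) > A (30/35=0.86)
Fill: take C (5 @ 179) → take D (11 @ 201) → take B (13 @ 130) → take 13/27 of E → 126.15; 42/42 used.
3 item(s) taken whole; one partial (take 13/27 of E).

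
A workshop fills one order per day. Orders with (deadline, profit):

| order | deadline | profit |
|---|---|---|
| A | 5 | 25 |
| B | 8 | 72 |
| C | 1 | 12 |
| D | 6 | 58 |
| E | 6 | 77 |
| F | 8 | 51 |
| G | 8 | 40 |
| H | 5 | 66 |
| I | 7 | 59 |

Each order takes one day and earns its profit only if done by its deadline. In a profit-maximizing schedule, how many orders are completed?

Take jobs in profit order; each goes to the latest open slot no later than its deadline.
By profit: E(d6,77), B(d8,72), H(d5,66), I(d7,59), D(d6,58), F(d8,51), G(d8,40), A(d5,25), C(d1,12)
E→slot 6; B→slot 8; H→slot 5; I→slot 7; D→slot 4; F→slot 3; G→slot 2; A→slot 1; C skipped.
8 of 9 scheduled.

8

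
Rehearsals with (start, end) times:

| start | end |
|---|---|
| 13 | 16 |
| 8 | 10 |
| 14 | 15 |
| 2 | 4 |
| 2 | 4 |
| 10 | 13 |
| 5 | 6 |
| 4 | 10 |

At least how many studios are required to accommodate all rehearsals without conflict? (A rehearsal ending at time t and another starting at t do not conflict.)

Events (time:±→running): 2:+→1 2:+→2 … peak 2.

2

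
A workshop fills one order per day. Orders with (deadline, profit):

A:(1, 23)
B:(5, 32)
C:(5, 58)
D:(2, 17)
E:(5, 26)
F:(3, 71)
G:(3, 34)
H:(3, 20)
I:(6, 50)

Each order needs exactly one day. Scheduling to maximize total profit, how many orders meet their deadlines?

Profit order: F=71 C=58 I=50 G=34 B=32 E=26 A=23 H=20 D=17
Assign: F→slot 3, C→slot 5, I→slot 6, G→slot 2, B→slot 4, E→slot 1, A skipped, H skipped, D skipped.
Slots: [1:E] [2:G] [3:F] [4:B] [5:C] [6:I]
6 of 9 scheduled.

6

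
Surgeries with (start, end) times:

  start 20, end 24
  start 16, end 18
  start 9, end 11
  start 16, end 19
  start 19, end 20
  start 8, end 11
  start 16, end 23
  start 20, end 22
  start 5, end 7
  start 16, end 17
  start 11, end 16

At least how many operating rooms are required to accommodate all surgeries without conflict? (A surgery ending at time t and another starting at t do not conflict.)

4

starts: [5, 8, 9, 11, 16, 16, 16, 16, 19, 20, 20]
ends:   [7, 11, 11, 16, 17, 18, 19, 20, 22, 23, 24]
s5→1 e7→0 s8→1 s9→2 e11→1 e11→0 s11→1 e16→0 s16→1 s16→2 s16→3 s16→4  — peak 4.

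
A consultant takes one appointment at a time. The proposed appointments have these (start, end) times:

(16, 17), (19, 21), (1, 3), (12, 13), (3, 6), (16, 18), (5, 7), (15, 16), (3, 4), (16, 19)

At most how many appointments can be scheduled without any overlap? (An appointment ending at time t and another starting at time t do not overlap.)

Greedy by earliest finish: after sorting by end time, pick each interval compatible with the last pick.
Sorted by end: (1,3)  (3,4)  (3,6)  (5,7)  (12,13)  (15,16)  (16,17)  (16,18)  (16,19)  (19,21)
take (1,3); take (3,4); skip (3,6); take (5,7); take (12,13); take (15,16); take (16,17); take (19,21).
Selected 7 appointments.

7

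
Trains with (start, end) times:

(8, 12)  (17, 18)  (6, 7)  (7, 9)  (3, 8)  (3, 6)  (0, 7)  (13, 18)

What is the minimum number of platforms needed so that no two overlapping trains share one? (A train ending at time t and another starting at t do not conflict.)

3

starts: [0, 3, 3, 6, 7, 8, 13, 17]
ends:   [6, 7, 7, 8, 9, 12, 18, 18]
s0→1 s3→2 s3→3  — peak 3.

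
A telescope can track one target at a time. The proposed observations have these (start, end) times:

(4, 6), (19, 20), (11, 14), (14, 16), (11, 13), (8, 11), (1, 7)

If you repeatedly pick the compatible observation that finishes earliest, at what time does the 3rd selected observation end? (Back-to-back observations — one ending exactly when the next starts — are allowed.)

13

Sorted by end: (4,6)  (1,7)  (8,11)  (11,13)  (11,14)  (14,16)  (19,20)
take (4,6); take (8,11); take (11,13); take (14,16); take (19,20).
Selected: (4,6) (8,11) (11,13) (14,16) (19,20)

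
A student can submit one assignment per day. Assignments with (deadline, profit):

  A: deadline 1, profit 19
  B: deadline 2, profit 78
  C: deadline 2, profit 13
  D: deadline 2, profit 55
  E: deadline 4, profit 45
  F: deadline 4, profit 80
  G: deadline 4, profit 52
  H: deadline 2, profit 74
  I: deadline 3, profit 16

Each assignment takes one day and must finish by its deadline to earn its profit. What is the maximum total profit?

284

Profit order: F=80 B=78 H=74 D=55 G=52 E=45 A=19 I=16 C=13
Assign: F→slot 4, B→slot 2, H→slot 1, D skipped, G→slot 3, E skipped, A skipped, I skipped, C skipped.
Slots: [1:H] [2:B] [3:G] [4:F]
Profit = 74 + 78 + 52 + 80 = 284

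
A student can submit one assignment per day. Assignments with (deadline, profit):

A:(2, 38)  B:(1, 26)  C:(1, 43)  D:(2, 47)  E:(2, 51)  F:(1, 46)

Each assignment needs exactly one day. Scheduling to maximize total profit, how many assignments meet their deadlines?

2

Profit order: E=51 D=47 F=46 C=43 A=38 B=26
Assign: E→slot 2, D→slot 1, F skipped, C skipped, A skipped, B skipped.
Slots: [1:D] [2:E]
2 of 6 scheduled.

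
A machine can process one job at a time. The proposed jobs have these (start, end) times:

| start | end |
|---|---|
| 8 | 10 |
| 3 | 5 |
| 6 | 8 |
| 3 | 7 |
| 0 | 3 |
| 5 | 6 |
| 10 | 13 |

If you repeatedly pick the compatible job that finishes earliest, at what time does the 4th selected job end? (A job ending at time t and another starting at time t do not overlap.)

8

Sorted by end: (0,3)  (3,5)  (5,6)  (3,7)  (6,8)  (8,10)  (10,13)
take (0,3); take (3,5); take (5,6); take (6,8); take (8,10); take (10,13).
Selected: (0,3) (3,5) (5,6) (6,8) (8,10) (10,13)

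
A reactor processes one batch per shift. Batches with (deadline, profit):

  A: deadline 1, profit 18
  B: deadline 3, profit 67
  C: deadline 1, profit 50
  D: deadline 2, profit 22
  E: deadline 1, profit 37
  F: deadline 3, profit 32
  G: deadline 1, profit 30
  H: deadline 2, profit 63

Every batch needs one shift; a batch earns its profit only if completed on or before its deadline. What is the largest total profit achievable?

180

Sort by profit descending; place each in the latest free slot ≤ its deadline.
Profit order: B=67 H=63 C=50 E=37 F=32 G=30 D=22 A=18
Assign: B→slot 3, H→slot 2, C→slot 1, E skipped, F skipped, G skipped, D skipped, A skipped.
Slots: [1:C] [2:H] [3:B]
Profit = 50 + 63 + 67 = 180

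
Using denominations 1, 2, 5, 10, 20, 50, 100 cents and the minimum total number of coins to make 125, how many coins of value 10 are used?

125 = 1×100 + 1×20 + 1×5
Count of 10: 0

0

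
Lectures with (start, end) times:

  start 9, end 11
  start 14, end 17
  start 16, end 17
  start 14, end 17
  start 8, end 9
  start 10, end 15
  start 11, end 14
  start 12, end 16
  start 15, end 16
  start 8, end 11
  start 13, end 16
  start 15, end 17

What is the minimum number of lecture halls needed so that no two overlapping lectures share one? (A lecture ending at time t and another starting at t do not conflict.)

6

Events (time:±→running): 8:+→1 8:+→2 9:-→1 9:+→2 10:+→3 11:-→2 11:-→1 11:+→2 12:+→3 13:+→4 14:-→3 14:+→4 14:+→5 15:-→4 15:+→5 15:+→6 … peak 6.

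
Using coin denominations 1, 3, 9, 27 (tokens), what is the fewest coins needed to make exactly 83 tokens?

Use the largest denomination that fits, subtract, and repeat.
83 = 3×27 + 2×1
Total coins = 3 + 2 = 5

5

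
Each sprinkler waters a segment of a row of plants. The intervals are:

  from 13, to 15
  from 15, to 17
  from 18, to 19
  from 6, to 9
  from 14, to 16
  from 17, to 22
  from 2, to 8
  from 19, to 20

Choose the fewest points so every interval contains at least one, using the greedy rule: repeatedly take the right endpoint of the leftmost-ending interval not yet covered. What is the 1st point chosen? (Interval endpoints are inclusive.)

Sort by right endpoint; whenever an interval is uncovered, place a point at its right end.
By right end: [2,8]  [6,9]  [13,15]  [14,16]  [15,17]  [18,19]  [19,20]  [17,22]
[2,8] uncovered → point at 8; [13,15] uncovered → point at 15; [18,19] uncovered → point at 19.
Points: 8, 15, 19 (3 total).

8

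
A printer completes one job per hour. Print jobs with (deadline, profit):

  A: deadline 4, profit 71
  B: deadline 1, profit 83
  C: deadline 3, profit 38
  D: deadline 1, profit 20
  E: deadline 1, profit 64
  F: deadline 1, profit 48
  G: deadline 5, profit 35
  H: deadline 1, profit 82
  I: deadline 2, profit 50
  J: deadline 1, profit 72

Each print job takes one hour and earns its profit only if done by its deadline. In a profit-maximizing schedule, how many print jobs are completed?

Sort by profit descending; place each in the latest free slot ≤ its deadline.
By profit: B(d1,83), H(d1,82), J(d1,72), A(d4,71), E(d1,64), I(d2,50), F(d1,48), C(d3,38), G(d5,35), D(d1,20)
B→slot 1; H skipped; J skipped; A→slot 4; E skipped; I→slot 2; F skipped; C→slot 3; G→slot 5; D skipped.
5 of 10 scheduled.

5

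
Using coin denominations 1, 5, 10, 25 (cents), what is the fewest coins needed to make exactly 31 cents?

31 = 1×25 + 1×5 + 1×1
Total coins = 1 + 1 + 1 = 3

3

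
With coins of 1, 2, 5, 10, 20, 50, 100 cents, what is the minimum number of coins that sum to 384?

8

384 − 3×100→84 − 1×50→34 − 1×20→14 − 1×10→4 − 2×2→0
Total coins = 3 + 1 + 1 + 1 + 2 = 8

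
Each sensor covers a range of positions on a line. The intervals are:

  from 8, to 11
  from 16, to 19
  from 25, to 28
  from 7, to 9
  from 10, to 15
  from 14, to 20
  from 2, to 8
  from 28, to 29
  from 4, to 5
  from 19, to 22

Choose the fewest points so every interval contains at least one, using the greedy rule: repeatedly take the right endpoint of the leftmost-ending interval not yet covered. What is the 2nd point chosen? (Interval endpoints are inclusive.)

9

Sorted: [4,5] [2,8] [7,9] [8,11] [10,15] [16,19] [14,20] [19,22] [25,28] [28,29]
{[4,5],[2,8]} hit by 5; {[7,9],[8,11]} hit by 9; {[10,15]} hit by 15; {[16,19],[14,20],[19,22]} hit by 19; {[25,28],[28,29]} hit by 28.
Points: 5, 9, 15, 19, 28 (5 total).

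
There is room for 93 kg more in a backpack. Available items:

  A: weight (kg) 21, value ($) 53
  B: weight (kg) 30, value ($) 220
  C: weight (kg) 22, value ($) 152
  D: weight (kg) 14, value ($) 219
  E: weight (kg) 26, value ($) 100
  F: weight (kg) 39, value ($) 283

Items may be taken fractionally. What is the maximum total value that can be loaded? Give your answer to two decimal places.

791.09

Ratios (sorted): D 15.64, B 7.33, F 7.26, C 6.91, E 3.85, A 2.52
take D (14 @ 219); take B (30 @ 220); take F (39 @ 283); take 10/22 of C → 69.09. Capacity used 93/93.
Total value = 791.09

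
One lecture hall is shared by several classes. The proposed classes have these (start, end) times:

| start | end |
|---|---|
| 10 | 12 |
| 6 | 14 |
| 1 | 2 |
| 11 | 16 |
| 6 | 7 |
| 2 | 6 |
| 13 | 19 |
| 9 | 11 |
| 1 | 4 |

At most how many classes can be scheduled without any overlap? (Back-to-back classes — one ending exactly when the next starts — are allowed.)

5

Sorted by end: (1,2)  (1,4)  (2,6)  (6,7)  (9,11)  (10,12)  (6,14)  (11,16)  (13,19)
take (1,2); take (2,6); take (6,7); take (9,11); skip (10,12); skip (6,14); take (11,16); skip (13,19).
Selected 5 classes.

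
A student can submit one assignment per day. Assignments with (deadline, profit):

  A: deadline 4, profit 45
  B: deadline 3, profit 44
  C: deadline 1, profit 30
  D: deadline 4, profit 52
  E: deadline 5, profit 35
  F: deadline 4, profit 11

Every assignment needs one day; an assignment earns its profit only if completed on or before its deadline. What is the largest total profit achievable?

Sort by profit descending; place each in the latest free slot ≤ its deadline.
By profit: D(d4,52), A(d4,45), B(d3,44), E(d5,35), C(d1,30), F(d4,11)
D→slot 4; A→slot 3; B→slot 2; E→slot 5; C→slot 1; F skipped.
Profit = 30 + 44 + 45 + 52 + 35 = 206

206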